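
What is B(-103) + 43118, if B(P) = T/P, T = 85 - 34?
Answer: 4441103/103 ≈ 43118.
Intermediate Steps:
T = 51
B(P) = 51/P
B(-103) + 43118 = 51/(-103) + 43118 = 51*(-1/103) + 43118 = -51/103 + 43118 = 4441103/103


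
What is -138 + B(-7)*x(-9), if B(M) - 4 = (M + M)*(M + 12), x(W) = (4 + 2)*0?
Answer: -138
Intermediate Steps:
x(W) = 0 (x(W) = 6*0 = 0)
B(M) = 4 + 2*M*(12 + M) (B(M) = 4 + (M + M)*(M + 12) = 4 + (2*M)*(12 + M) = 4 + 2*M*(12 + M))
-138 + B(-7)*x(-9) = -138 + (4 + 2*(-7)² + 24*(-7))*0 = -138 + (4 + 2*49 - 168)*0 = -138 + (4 + 98 - 168)*0 = -138 - 66*0 = -138 + 0 = -138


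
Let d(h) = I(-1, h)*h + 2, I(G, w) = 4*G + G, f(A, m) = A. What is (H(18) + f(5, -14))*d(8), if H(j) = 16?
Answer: -798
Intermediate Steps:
I(G, w) = 5*G
d(h) = 2 - 5*h (d(h) = (5*(-1))*h + 2 = -5*h + 2 = 2 - 5*h)
(H(18) + f(5, -14))*d(8) = (16 + 5)*(2 - 5*8) = 21*(2 - 40) = 21*(-38) = -798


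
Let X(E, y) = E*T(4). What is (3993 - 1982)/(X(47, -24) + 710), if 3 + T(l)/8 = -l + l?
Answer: -2011/418 ≈ -4.8110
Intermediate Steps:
T(l) = -24 (T(l) = -24 + 8*(-l + l) = -24 + 8*0 = -24 + 0 = -24)
X(E, y) = -24*E (X(E, y) = E*(-24) = -24*E)
(3993 - 1982)/(X(47, -24) + 710) = (3993 - 1982)/(-24*47 + 710) = 2011/(-1128 + 710) = 2011/(-418) = 2011*(-1/418) = -2011/418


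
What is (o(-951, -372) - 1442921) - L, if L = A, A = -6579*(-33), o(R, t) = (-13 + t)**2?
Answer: -1511803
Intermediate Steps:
A = 217107
L = 217107
(o(-951, -372) - 1442921) - L = ((-13 - 372)**2 - 1442921) - 1*217107 = ((-385)**2 - 1442921) - 217107 = (148225 - 1442921) - 217107 = -1294696 - 217107 = -1511803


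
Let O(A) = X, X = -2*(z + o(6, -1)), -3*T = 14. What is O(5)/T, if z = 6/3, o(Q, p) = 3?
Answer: 15/7 ≈ 2.1429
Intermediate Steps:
T = -14/3 (T = -⅓*14 = -14/3 ≈ -4.6667)
z = 2 (z = 6*(⅓) = 2)
X = -10 (X = -2*(2 + 3) = -2*5 = -10)
O(A) = -10
O(5)/T = -10/(-14/3) = -3/14*(-10) = 15/7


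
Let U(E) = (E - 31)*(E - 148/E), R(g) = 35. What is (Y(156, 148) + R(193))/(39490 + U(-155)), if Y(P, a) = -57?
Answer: -55/170356 ≈ -0.00032285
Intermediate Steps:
U(E) = (-31 + E)*(E - 148/E)
(Y(156, 148) + R(193))/(39490 + U(-155)) = (-57 + 35)/(39490 + (-148 + (-155)² - 31*(-155) + 4588/(-155))) = -22/(39490 + (-148 + 24025 + 4805 + 4588*(-1/155))) = -22/(39490 + (-148 + 24025 + 4805 - 148/5)) = -22/(39490 + 143262/5) = -22/340712/5 = -22*5/340712 = -55/170356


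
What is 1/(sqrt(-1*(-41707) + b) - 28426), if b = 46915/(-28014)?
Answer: -796325964/22635193519681 - sqrt(32729680185762)/22635193519681 ≈ -3.5434e-5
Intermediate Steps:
b = -46915/28014 (b = 46915*(-1/28014) = -46915/28014 ≈ -1.6747)
1/(sqrt(-1*(-41707) + b) - 28426) = 1/(sqrt(-1*(-41707) - 46915/28014) - 28426) = 1/(sqrt(41707 - 46915/28014) - 28426) = 1/(sqrt(1168332983/28014) - 28426) = 1/(sqrt(32729680185762)/28014 - 28426) = 1/(-28426 + sqrt(32729680185762)/28014)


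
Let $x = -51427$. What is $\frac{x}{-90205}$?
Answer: $\frac{51427}{90205} \approx 0.57011$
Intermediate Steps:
$\frac{x}{-90205} = - \frac{51427}{-90205} = \left(-51427\right) \left(- \frac{1}{90205}\right) = \frac{51427}{90205}$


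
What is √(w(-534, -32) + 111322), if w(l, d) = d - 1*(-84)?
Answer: √111374 ≈ 333.73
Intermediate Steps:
w(l, d) = 84 + d (w(l, d) = d + 84 = 84 + d)
√(w(-534, -32) + 111322) = √((84 - 32) + 111322) = √(52 + 111322) = √111374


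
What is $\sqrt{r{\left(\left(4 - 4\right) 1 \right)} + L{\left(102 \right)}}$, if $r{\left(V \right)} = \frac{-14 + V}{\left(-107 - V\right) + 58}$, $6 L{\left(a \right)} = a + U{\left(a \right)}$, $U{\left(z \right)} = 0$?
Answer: $\frac{11 \sqrt{7}}{7} \approx 4.1576$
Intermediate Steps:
$L{\left(a \right)} = \frac{a}{6}$ ($L{\left(a \right)} = \frac{a + 0}{6} = \frac{a}{6}$)
$r{\left(V \right)} = \frac{-14 + V}{-49 - V}$
$\sqrt{r{\left(\left(4 - 4\right) 1 \right)} + L{\left(102 \right)}} = \sqrt{\frac{14 - \left(4 - 4\right) 1}{49 + \left(4 - 4\right) 1} + \frac{1}{6} \cdot 102} = \sqrt{\frac{14 - 0 \cdot 1}{49 + 0 \cdot 1} + 17} = \sqrt{\frac{14 - 0}{49 + 0} + 17} = \sqrt{\frac{14 + 0}{49} + 17} = \sqrt{\frac{1}{49} \cdot 14 + 17} = \sqrt{\frac{2}{7} + 17} = \sqrt{\frac{121}{7}} = \frac{11 \sqrt{7}}{7}$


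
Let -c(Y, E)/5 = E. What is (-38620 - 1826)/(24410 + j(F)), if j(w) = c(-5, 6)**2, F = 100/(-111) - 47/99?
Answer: -20223/12655 ≈ -1.5980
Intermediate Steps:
c(Y, E) = -5*E
F = -5039/3663 (F = 100*(-1/111) - 47*1/99 = -100/111 - 47/99 = -5039/3663 ≈ -1.3756)
j(w) = 900 (j(w) = (-5*6)**2 = (-30)**2 = 900)
(-38620 - 1826)/(24410 + j(F)) = (-38620 - 1826)/(24410 + 900) = -40446/25310 = -40446*1/25310 = -20223/12655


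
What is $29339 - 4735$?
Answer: $24604$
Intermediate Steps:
$29339 - 4735 = 24604$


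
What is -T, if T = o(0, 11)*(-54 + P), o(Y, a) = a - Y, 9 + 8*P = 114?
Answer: 3597/8 ≈ 449.63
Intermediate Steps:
P = 105/8 (P = -9/8 + (⅛)*114 = -9/8 + 57/4 = 105/8 ≈ 13.125)
T = -3597/8 (T = (11 - 1*0)*(-54 + 105/8) = (11 + 0)*(-327/8) = 11*(-327/8) = -3597/8 ≈ -449.63)
-T = -1*(-3597/8) = 3597/8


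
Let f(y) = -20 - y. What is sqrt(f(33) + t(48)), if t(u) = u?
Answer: I*sqrt(5) ≈ 2.2361*I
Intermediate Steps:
sqrt(f(33) + t(48)) = sqrt((-20 - 1*33) + 48) = sqrt((-20 - 33) + 48) = sqrt(-53 + 48) = sqrt(-5) = I*sqrt(5)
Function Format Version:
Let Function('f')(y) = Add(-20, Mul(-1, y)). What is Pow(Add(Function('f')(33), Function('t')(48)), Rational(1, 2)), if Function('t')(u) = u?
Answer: Mul(I, Pow(5, Rational(1, 2))) ≈ Mul(2.2361, I)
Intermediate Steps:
Pow(Add(Function('f')(33), Function('t')(48)), Rational(1, 2)) = Pow(Add(Add(-20, Mul(-1, 33)), 48), Rational(1, 2)) = Pow(Add(Add(-20, -33), 48), Rational(1, 2)) = Pow(Add(-53, 48), Rational(1, 2)) = Pow(-5, Rational(1, 2)) = Mul(I, Pow(5, Rational(1, 2)))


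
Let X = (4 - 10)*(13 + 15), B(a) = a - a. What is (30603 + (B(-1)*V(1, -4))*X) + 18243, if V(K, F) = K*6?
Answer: 48846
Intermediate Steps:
B(a) = 0
X = -168 (X = -6*28 = -168)
V(K, F) = 6*K
(30603 + (B(-1)*V(1, -4))*X) + 18243 = (30603 + (0*(6*1))*(-168)) + 18243 = (30603 + (0*6)*(-168)) + 18243 = (30603 + 0*(-168)) + 18243 = (30603 + 0) + 18243 = 30603 + 18243 = 48846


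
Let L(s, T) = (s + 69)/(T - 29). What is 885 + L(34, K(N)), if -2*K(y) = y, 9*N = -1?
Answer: 459231/521 ≈ 881.44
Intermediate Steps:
N = -⅑ (N = (⅑)*(-1) = -⅑ ≈ -0.11111)
K(y) = -y/2
L(s, T) = (69 + s)/(-29 + T)
885 + L(34, K(N)) = 885 + (69 + 34)/(-29 - ½*(-⅑)) = 885 + 103/(-29 + 1/18) = 885 + 103/(-521/18) = 885 - 18/521*103 = 885 - 1854/521 = 459231/521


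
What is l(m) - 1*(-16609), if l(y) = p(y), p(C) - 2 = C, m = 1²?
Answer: 16612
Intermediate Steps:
m = 1
p(C) = 2 + C
l(y) = 2 + y
l(m) - 1*(-16609) = (2 + 1) - 1*(-16609) = 3 + 16609 = 16612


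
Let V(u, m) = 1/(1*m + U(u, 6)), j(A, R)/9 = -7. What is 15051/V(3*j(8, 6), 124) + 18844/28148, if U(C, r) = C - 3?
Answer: -7202139605/7037 ≈ -1.0235e+6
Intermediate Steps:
U(C, r) = -3 + C
j(A, R) = -63 (j(A, R) = 9*(-7) = -63)
V(u, m) = 1/(-3 + m + u) (V(u, m) = 1/(1*m + (-3 + u)) = 1/(m + (-3 + u)) = 1/(-3 + m + u))
15051/V(3*j(8, 6), 124) + 18844/28148 = 15051/(1/(-3 + 124 + 3*(-63))) + 18844/28148 = 15051/(1/(-3 + 124 - 189)) + 18844*(1/28148) = 15051/(1/(-68)) + 4711/7037 = 15051/(-1/68) + 4711/7037 = 15051*(-68) + 4711/7037 = -1023468 + 4711/7037 = -7202139605/7037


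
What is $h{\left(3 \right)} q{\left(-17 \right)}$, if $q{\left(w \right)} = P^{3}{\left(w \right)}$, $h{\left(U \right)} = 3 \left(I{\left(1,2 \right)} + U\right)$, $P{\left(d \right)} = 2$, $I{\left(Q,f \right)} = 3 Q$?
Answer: $144$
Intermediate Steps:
$h{\left(U \right)} = 9 + 3 U$ ($h{\left(U \right)} = 3 \left(3 \cdot 1 + U\right) = 3 \left(3 + U\right) = 9 + 3 U$)
$q{\left(w \right)} = 8$ ($q{\left(w \right)} = 2^{3} = 8$)
$h{\left(3 \right)} q{\left(-17 \right)} = \left(9 + 3 \cdot 3\right) 8 = \left(9 + 9\right) 8 = 18 \cdot 8 = 144$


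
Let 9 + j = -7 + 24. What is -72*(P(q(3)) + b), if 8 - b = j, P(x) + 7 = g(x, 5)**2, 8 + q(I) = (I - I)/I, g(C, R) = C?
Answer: -4104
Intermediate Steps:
q(I) = -8 (q(I) = -8 + (I - I)/I = -8 + 0/I = -8 + 0 = -8)
P(x) = -7 + x**2
j = 8 (j = -9 + (-7 + 24) = -9 + 17 = 8)
b = 0 (b = 8 - 1*8 = 8 - 8 = 0)
-72*(P(q(3)) + b) = -72*((-7 + (-8)**2) + 0) = -72*((-7 + 64) + 0) = -72*(57 + 0) = -72*57 = -4104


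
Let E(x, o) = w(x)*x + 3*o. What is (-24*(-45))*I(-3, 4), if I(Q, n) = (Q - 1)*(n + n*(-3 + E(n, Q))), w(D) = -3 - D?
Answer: 673920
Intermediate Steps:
E(x, o) = 3*o + x*(-3 - x) (E(x, o) = (-3 - x)*x + 3*o = x*(-3 - x) + 3*o = 3*o + x*(-3 - x))
I(Q, n) = (-1 + Q)*(n + n*(-3 + 3*Q - n*(3 + n))) (I(Q, n) = (Q - 1)*(n + n*(-3 + (3*Q - n*(3 + n)))) = (-1 + Q)*(n + n*(-3 + 3*Q - n*(3 + n))))
(-24*(-45))*I(-3, 4) = (-24*(-45))*(4*(2 - 5*(-3) - 3*(3*(-3) - 1*4*(3 + 4)) + 4*(3 + 4))) = 1080*(4*(2 + 15 - 3*(-9 - 1*4*7) + 4*7)) = 1080*(4*(2 + 15 - 3*(-9 - 28) + 28)) = 1080*(4*(2 + 15 - 3*(-37) + 28)) = 1080*(4*(2 + 15 + 111 + 28)) = 1080*(4*156) = 1080*624 = 673920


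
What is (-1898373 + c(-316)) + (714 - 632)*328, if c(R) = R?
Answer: -1871793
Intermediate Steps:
(-1898373 + c(-316)) + (714 - 632)*328 = (-1898373 - 316) + (714 - 632)*328 = -1898689 + 82*328 = -1898689 + 26896 = -1871793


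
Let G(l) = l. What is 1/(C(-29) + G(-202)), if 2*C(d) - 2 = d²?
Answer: 2/439 ≈ 0.0045558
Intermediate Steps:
C(d) = 1 + d²/2
1/(C(-29) + G(-202)) = 1/((1 + (½)*(-29)²) - 202) = 1/((1 + (½)*841) - 202) = 1/((1 + 841/2) - 202) = 1/(843/2 - 202) = 1/(439/2) = 2/439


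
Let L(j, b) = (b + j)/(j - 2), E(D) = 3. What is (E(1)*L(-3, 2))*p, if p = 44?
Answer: 132/5 ≈ 26.400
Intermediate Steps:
L(j, b) = (b + j)/(-2 + j)
(E(1)*L(-3, 2))*p = (3*((2 - 3)/(-2 - 3)))*44 = (3*(-1/(-5)))*44 = (3*(-⅕*(-1)))*44 = (3*(⅕))*44 = (⅗)*44 = 132/5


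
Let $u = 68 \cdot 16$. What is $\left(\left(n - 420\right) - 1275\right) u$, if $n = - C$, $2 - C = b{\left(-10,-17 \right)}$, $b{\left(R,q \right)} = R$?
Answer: $-1857216$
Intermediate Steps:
$C = 12$ ($C = 2 - -10 = 2 + 10 = 12$)
$n = -12$ ($n = \left(-1\right) 12 = -12$)
$u = 1088$
$\left(\left(n - 420\right) - 1275\right) u = \left(\left(-12 - 420\right) - 1275\right) 1088 = \left(-432 - 1275\right) 1088 = \left(-1707\right) 1088 = -1857216$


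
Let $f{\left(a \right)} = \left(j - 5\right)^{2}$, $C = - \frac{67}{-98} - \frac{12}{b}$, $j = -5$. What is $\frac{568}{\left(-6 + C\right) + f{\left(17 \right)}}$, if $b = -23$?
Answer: $\frac{1280272}{214593} \approx 5.966$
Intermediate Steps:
$C = \frac{2717}{2254}$ ($C = - \frac{67}{-98} - \frac{12}{-23} = \left(-67\right) \left(- \frac{1}{98}\right) - - \frac{12}{23} = \frac{67}{98} + \frac{12}{23} = \frac{2717}{2254} \approx 1.2054$)
$f{\left(a \right)} = 100$ ($f{\left(a \right)} = \left(-5 - 5\right)^{2} = \left(-10\right)^{2} = 100$)
$\frac{568}{\left(-6 + C\right) + f{\left(17 \right)}} = \frac{568}{\left(-6 + \frac{2717}{2254}\right) + 100} = \frac{568}{- \frac{10807}{2254} + 100} = \frac{568}{\frac{214593}{2254}} = 568 \cdot \frac{2254}{214593} = \frac{1280272}{214593}$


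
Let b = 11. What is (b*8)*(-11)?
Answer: -968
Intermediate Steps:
(b*8)*(-11) = (11*8)*(-11) = 88*(-11) = -968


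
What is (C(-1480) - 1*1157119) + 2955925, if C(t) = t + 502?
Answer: 1797828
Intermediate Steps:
C(t) = 502 + t
(C(-1480) - 1*1157119) + 2955925 = ((502 - 1480) - 1*1157119) + 2955925 = (-978 - 1157119) + 2955925 = -1158097 + 2955925 = 1797828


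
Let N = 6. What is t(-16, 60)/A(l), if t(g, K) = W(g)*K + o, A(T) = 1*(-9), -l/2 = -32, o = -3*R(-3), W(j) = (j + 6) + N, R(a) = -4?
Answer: 76/3 ≈ 25.333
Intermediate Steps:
W(j) = 12 + j (W(j) = (j + 6) + 6 = (6 + j) + 6 = 12 + j)
o = 12 (o = -3*(-4) = 12)
l = 64 (l = -2*(-32) = 64)
A(T) = -9
t(g, K) = 12 + K*(12 + g) (t(g, K) = (12 + g)*K + 12 = K*(12 + g) + 12 = 12 + K*(12 + g))
t(-16, 60)/A(l) = (12 + 60*(12 - 16))/(-9) = (12 + 60*(-4))*(-⅑) = (12 - 240)*(-⅑) = -228*(-⅑) = 76/3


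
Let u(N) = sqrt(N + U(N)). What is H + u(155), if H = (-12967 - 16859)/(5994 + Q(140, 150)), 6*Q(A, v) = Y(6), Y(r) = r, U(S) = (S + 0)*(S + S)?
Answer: -29826/5995 + sqrt(48205) ≈ 214.58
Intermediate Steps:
U(S) = 2*S**2 (U(S) = S*(2*S) = 2*S**2)
Q(A, v) = 1 (Q(A, v) = (1/6)*6 = 1)
u(N) = sqrt(N + 2*N**2)
H = -29826/5995 (H = (-12967 - 16859)/(5994 + 1) = -29826/5995 ≈ -4.9751)
H + u(155) = -29826/5995 + sqrt(155*(1 + 2*155)) = -29826/5995 + sqrt(155*(1 + 310)) = -29826/5995 + sqrt(155*311) = -29826/5995 + sqrt(48205)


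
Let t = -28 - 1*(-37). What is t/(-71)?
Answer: -9/71 ≈ -0.12676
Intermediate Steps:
t = 9 (t = -28 + 37 = 9)
t/(-71) = 9/(-71) = 9*(-1/71) = -9/71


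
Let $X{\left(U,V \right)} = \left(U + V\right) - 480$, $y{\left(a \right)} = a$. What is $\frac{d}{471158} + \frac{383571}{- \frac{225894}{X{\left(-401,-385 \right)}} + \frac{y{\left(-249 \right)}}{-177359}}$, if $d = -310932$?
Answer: $\frac{3380529109042279161}{1573064998195870} \approx 2149.0$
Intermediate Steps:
$X{\left(U,V \right)} = -480 + U + V$
$\frac{d}{471158} + \frac{383571}{- \frac{225894}{X{\left(-401,-385 \right)}} + \frac{y{\left(-249 \right)}}{-177359}} = - \frac{310932}{471158} + \frac{383571}{- \frac{225894}{-480 - 401 - 385} - \frac{249}{-177359}} = \left(-310932\right) \frac{1}{471158} + \frac{383571}{- \frac{225894}{-1266} - - \frac{249}{177359}} = - \frac{155466}{235579} + \frac{383571}{\left(-225894\right) \left(- \frac{1}{1266}\right) + \frac{249}{177359}} = - \frac{155466}{235579} + \frac{383571}{\frac{37649}{211} + \frac{249}{177359}} = - \frac{155466}{235579} + \frac{383571}{\frac{6677441530}{37422749}} = - \frac{155466}{235579} + 383571 \cdot \frac{37422749}{6677441530} = - \frac{155466}{235579} + \frac{14354281256679}{6677441530} = \frac{3380529109042279161}{1573064998195870}$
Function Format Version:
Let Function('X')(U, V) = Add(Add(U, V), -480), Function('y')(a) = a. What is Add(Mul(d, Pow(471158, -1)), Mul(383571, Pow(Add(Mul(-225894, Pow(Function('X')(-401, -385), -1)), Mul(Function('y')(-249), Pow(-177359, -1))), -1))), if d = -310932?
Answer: Rational(3380529109042279161, 1573064998195870) ≈ 2149.0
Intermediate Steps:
Function('X')(U, V) = Add(-480, U, V)
Add(Mul(d, Pow(471158, -1)), Mul(383571, Pow(Add(Mul(-225894, Pow(Function('X')(-401, -385), -1)), Mul(Function('y')(-249), Pow(-177359, -1))), -1))) = Add(Mul(-310932, Pow(471158, -1)), Mul(383571, Pow(Add(Mul(-225894, Pow(Add(-480, -401, -385), -1)), Mul(-249, Pow(-177359, -1))), -1))) = Add(Mul(-310932, Rational(1, 471158)), Mul(383571, Pow(Add(Mul(-225894, Pow(-1266, -1)), Mul(-249, Rational(-1, 177359))), -1))) = Add(Rational(-155466, 235579), Mul(383571, Pow(Add(Mul(-225894, Rational(-1, 1266)), Rational(249, 177359)), -1))) = Add(Rational(-155466, 235579), Mul(383571, Pow(Add(Rational(37649, 211), Rational(249, 177359)), -1))) = Add(Rational(-155466, 235579), Mul(383571, Pow(Rational(6677441530, 37422749), -1))) = Add(Rational(-155466, 235579), Mul(383571, Rational(37422749, 6677441530))) = Add(Rational(-155466, 235579), Rational(14354281256679, 6677441530)) = Rational(3380529109042279161, 1573064998195870)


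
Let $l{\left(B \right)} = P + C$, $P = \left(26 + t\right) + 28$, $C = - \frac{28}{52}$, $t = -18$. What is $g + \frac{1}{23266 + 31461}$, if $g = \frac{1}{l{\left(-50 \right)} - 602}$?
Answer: $- \frac{704086}{403064355} \approx -0.0017468$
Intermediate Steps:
$C = - \frac{7}{13}$ ($C = \left(-28\right) \frac{1}{52} = - \frac{7}{13} \approx -0.53846$)
$P = 36$ ($P = \left(26 - 18\right) + 28 = 8 + 28 = 36$)
$l{\left(B \right)} = \frac{461}{13}$ ($l{\left(B \right)} = 36 - \frac{7}{13} = \frac{461}{13}$)
$g = - \frac{13}{7365}$ ($g = \frac{1}{\frac{461}{13} - 602} = \frac{1}{- \frac{7365}{13}} = - \frac{13}{7365} \approx -0.0017651$)
$g + \frac{1}{23266 + 31461} = - \frac{13}{7365} + \frac{1}{23266 + 31461} = - \frac{13}{7365} + \frac{1}{54727} = - \frac{704086}{403064355}$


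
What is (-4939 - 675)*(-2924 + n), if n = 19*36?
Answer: 12575360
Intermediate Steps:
n = 684
(-4939 - 675)*(-2924 + n) = (-4939 - 675)*(-2924 + 684) = -5614*(-2240) = 12575360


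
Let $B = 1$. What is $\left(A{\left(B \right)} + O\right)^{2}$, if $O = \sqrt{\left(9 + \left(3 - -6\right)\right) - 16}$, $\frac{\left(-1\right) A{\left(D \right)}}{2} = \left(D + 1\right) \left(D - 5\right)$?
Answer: $\left(16 + \sqrt{2}\right)^{2} \approx 303.25$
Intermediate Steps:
$A{\left(D \right)} = - 2 \left(1 + D\right) \left(-5 + D\right)$ ($A{\left(D \right)} = - 2 \left(D + 1\right) \left(D - 5\right) = - 2 \left(1 + D\right) \left(-5 + D\right)$)
$O = \sqrt{2}$ ($O = \sqrt{\left(9 + \left(3 + 6\right)\right) - 16} = \sqrt{\left(9 + 9\right) - 16} = \sqrt{18 - 16} = \sqrt{2} \approx 1.4142$)
$\left(A{\left(B \right)} + O\right)^{2} = \left(\left(10 - 2 \cdot 1^{2} + 8 \cdot 1\right) + \sqrt{2}\right)^{2} = \left(\left(10 - 2 + 8\right) + \sqrt{2}\right)^{2} = \left(16 + \sqrt{2}\right)^{2}$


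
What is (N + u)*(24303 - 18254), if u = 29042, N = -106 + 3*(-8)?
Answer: 174888688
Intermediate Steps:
N = -130 (N = -106 - 24 = -130)
(N + u)*(24303 - 18254) = (-130 + 29042)*(24303 - 18254) = 28912*6049 = 174888688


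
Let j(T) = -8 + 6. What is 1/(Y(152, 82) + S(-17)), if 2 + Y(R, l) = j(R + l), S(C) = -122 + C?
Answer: -1/143 ≈ -0.0069930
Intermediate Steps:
j(T) = -2
Y(R, l) = -4 (Y(R, l) = -2 - 2 = -4)
1/(Y(152, 82) + S(-17)) = 1/(-4 + (-122 - 17)) = 1/(-4 - 139) = 1/(-143) = -1/143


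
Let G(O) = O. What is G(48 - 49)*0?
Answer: 0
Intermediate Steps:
G(48 - 49)*0 = (48 - 49)*0 = -1*0 = 0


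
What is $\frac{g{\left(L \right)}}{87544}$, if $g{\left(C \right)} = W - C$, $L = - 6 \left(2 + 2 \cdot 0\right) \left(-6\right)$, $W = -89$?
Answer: $- \frac{161}{87544} \approx -0.0018391$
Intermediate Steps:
$L = 72$ ($L = - 6 \left(2 + 0\right) \left(-6\right) = \left(-6\right) 2 \left(-6\right) = \left(-12\right) \left(-6\right) = 72$)
$g{\left(C \right)} = -89 - C$
$\frac{g{\left(L \right)}}{87544} = \frac{-89 - 72}{87544} = \left(-89 - 72\right) \frac{1}{87544} = \left(-161\right) \frac{1}{87544} = - \frac{161}{87544}$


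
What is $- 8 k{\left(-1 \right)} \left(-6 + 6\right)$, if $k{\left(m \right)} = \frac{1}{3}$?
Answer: $0$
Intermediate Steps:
$k{\left(m \right)} = \frac{1}{3}$
$- 8 k{\left(-1 \right)} \left(-6 + 6\right) = - 8 \frac{-6 + 6}{3} = - 8 \cdot \frac{1}{3} \cdot 0 = \left(-8\right) 0 = 0$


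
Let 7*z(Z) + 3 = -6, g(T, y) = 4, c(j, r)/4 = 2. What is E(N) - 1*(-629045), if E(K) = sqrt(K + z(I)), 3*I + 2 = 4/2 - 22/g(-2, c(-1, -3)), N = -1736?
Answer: 629045 + I*sqrt(85127)/7 ≈ 6.2905e+5 + 41.681*I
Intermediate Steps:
c(j, r) = 8 (c(j, r) = 4*2 = 8)
I = -11/6 (I = -2/3 + (4/2 - 22/4)/3 = -2/3 + (4*(1/2) - 22*1/4)/3 = -2/3 + (2 - 11/2)/3 = -2/3 + (1/3)*(-7/2) = -2/3 - 7/6 = -11/6 ≈ -1.8333)
z(Z) = -9/7 (z(Z) = -3/7 + (1/7)*(-6) = -3/7 - 6/7 = -9/7)
E(K) = sqrt(-9/7 + K) (E(K) = sqrt(K - 9/7) = sqrt(-9/7 + K))
E(N) - 1*(-629045) = sqrt(-63 + 49*(-1736))/7 - 1*(-629045) = sqrt(-63 - 85064)/7 + 629045 = sqrt(-85127)/7 + 629045 = (I*sqrt(85127))/7 + 629045 = I*sqrt(85127)/7 + 629045 = 629045 + I*sqrt(85127)/7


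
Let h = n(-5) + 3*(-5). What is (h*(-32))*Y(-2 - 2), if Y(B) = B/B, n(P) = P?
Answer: 640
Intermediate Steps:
Y(B) = 1
h = -20 (h = -5 + 3*(-5) = -5 - 15 = -20)
(h*(-32))*Y(-2 - 2) = -20*(-32)*1 = 640*1 = 640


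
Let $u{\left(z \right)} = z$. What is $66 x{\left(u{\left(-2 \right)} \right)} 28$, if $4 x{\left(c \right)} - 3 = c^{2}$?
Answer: $3234$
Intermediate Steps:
$x{\left(c \right)} = \frac{3}{4} + \frac{c^{2}}{4}$
$66 x{\left(u{\left(-2 \right)} \right)} 28 = 66 \left(\frac{3}{4} + \frac{\left(-2\right)^{2}}{4}\right) 28 = 66 \left(\frac{3}{4} + \frac{1}{4} \cdot 4\right) 28 = 66 \left(\frac{3}{4} + 1\right) 28 = 66 \cdot \frac{7}{4} \cdot 28 = \frac{231}{2} \cdot 28 = 3234$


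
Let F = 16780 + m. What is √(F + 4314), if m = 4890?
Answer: 8*√406 ≈ 161.20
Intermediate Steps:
F = 21670 (F = 16780 + 4890 = 21670)
√(F + 4314) = √(21670 + 4314) = √25984 = 8*√406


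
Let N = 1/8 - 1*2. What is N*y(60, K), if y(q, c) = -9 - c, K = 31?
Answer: 75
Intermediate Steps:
N = -15/8 (N = ⅛ - 2 = -15/8 ≈ -1.8750)
N*y(60, K) = -15*(-9 - 1*31)/8 = -15*(-9 - 31)/8 = -15/8*(-40) = 75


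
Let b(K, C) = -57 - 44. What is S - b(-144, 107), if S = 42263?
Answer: 42364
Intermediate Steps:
b(K, C) = -101
S - b(-144, 107) = 42263 - 1*(-101) = 42263 + 101 = 42364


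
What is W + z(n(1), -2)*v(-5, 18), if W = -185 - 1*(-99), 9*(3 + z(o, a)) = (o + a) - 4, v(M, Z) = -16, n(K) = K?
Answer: -262/9 ≈ -29.111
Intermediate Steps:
z(o, a) = -31/9 + a/9 + o/9 (z(o, a) = -3 + ((o + a) - 4)/9 = -3 + ((a + o) - 4)/9 = -3 + (-4 + a + o)/9 = -3 + (-4/9 + a/9 + o/9) = -31/9 + a/9 + o/9)
W = -86 (W = -185 + 99 = -86)
W + z(n(1), -2)*v(-5, 18) = -86 + (-31/9 + (1/9)*(-2) + (1/9)*1)*(-16) = -86 + (-31/9 - 2/9 + 1/9)*(-16) = -86 - 32/9*(-16) = -86 + 512/9 = -262/9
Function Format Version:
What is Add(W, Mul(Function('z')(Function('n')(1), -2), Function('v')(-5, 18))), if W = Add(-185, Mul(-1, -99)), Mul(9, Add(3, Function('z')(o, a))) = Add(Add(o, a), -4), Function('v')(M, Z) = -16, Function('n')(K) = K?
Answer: Rational(-262, 9) ≈ -29.111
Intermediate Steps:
Function('z')(o, a) = Add(Rational(-31, 9), Mul(Rational(1, 9), a), Mul(Rational(1, 9), o)) (Function('z')(o, a) = Add(-3, Mul(Rational(1, 9), Add(Add(o, a), -4))) = Add(-3, Mul(Rational(1, 9), Add(Add(a, o), -4))) = Add(-3, Mul(Rational(1, 9), Add(-4, a, o))) = Add(-3, Add(Rational(-4, 9), Mul(Rational(1, 9), a), Mul(Rational(1, 9), o))) = Add(Rational(-31, 9), Mul(Rational(1, 9), a), Mul(Rational(1, 9), o)))
W = -86 (W = Add(-185, 99) = -86)
Add(W, Mul(Function('z')(Function('n')(1), -2), Function('v')(-5, 18))) = Add(-86, Mul(Add(Rational(-31, 9), Mul(Rational(1, 9), -2), Mul(Rational(1, 9), 1)), -16)) = Add(-86, Mul(Add(Rational(-31, 9), Rational(-2, 9), Rational(1, 9)), -16)) = Add(-86, Mul(Rational(-32, 9), -16)) = Add(-86, Rational(512, 9)) = Rational(-262, 9)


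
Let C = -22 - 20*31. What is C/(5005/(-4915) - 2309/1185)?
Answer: 373918455/1727966 ≈ 216.39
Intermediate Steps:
C = -642 (C = -22 - 620 = -642)
C/(5005/(-4915) - 2309/1185) = -642/(5005/(-4915) - 2309/1185) = -642/(5005*(-1/4915) - 2309*1/1185) = -642/(-1001/983 - 2309/1185) = -642/(-3455932/1164855) = -642*(-1164855/3455932) = 373918455/1727966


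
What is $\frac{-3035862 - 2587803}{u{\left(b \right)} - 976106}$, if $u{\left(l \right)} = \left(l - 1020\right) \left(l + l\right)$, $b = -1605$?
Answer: $- \frac{5623665}{7450144} \approx -0.75484$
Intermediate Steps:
$u{\left(l \right)} = 2 l \left(-1020 + l\right)$ ($u{\left(l \right)} = \left(-1020 + l\right) 2 l = 2 l \left(-1020 + l\right)$)
$\frac{-3035862 - 2587803}{u{\left(b \right)} - 976106} = \frac{-3035862 - 2587803}{2 \left(-1605\right) \left(-1020 - 1605\right) - 976106} = - \frac{5623665}{2 \left(-1605\right) \left(-2625\right) - 976106} = - \frac{5623665}{8426250 - 976106} = - \frac{5623665}{7450144}$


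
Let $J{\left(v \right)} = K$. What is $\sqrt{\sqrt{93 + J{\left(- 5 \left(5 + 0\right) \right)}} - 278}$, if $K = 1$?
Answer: $\sqrt{-278 + \sqrt{94}} \approx 16.38 i$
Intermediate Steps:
$J{\left(v \right)} = 1$
$\sqrt{\sqrt{93 + J{\left(- 5 \left(5 + 0\right) \right)}} - 278} = \sqrt{\sqrt{93 + 1} - 278} = \sqrt{\sqrt{94} - 278} = \sqrt{-278 + \sqrt{94}}$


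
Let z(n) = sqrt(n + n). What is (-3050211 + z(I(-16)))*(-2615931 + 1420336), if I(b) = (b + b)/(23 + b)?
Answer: 3646817020545 - 9564760*I*sqrt(7)/7 ≈ 3.6468e+12 - 3.6151e+6*I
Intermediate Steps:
I(b) = 2*b/(23 + b) (I(b) = (2*b)/(23 + b) = 2*b/(23 + b))
z(n) = sqrt(2)*sqrt(n) (z(n) = sqrt(2*n) = sqrt(2)*sqrt(n))
(-3050211 + z(I(-16)))*(-2615931 + 1420336) = (-3050211 + sqrt(2)*sqrt(2*(-16)/(23 - 16)))*(-2615931 + 1420336) = (-3050211 + sqrt(2)*sqrt(2*(-16)/7))*(-1195595) = (-3050211 + sqrt(2)*sqrt(2*(-16)*(1/7)))*(-1195595) = (-3050211 + sqrt(2)*sqrt(-32/7))*(-1195595) = (-3050211 + sqrt(2)*(4*I*sqrt(14)/7))*(-1195595) = (-3050211 + 8*I*sqrt(7)/7)*(-1195595) = 3646817020545 - 9564760*I*sqrt(7)/7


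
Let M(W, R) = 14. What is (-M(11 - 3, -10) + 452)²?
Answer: 191844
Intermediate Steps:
(-M(11 - 3, -10) + 452)² = (-1*14 + 452)² = (-14 + 452)² = 438² = 191844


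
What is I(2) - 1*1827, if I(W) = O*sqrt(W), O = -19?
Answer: -1827 - 19*sqrt(2) ≈ -1853.9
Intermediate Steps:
I(W) = -19*sqrt(W)
I(2) - 1*1827 = -19*sqrt(2) - 1*1827 = -19*sqrt(2) - 1827 = -1827 - 19*sqrt(2)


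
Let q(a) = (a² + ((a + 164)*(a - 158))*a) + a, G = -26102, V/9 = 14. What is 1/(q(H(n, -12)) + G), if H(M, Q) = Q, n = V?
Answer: 1/284110 ≈ 3.5198e-6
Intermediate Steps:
V = 126 (V = 9*14 = 126)
n = 126
q(a) = a + a² + a*(-158 + a)*(164 + a) (q(a) = (a² + ((164 + a)*(-158 + a))*a) + a = (a² + ((-158 + a)*(164 + a))*a) + a = (a² + a*(-158 + a)*(164 + a)) + a = a + a² + a*(-158 + a)*(164 + a))
1/(q(H(n, -12)) + G) = 1/(-12*(-25911 + (-12)² + 7*(-12)) - 26102) = 1/(-12*(-25911 + 144 - 84) - 26102) = 1/(-12*(-25851) - 26102) = 1/(310212 - 26102) = 1/284110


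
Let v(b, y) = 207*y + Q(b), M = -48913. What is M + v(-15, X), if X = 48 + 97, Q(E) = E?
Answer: -18913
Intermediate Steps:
X = 145
v(b, y) = b + 207*y (v(b, y) = 207*y + b = b + 207*y)
M + v(-15, X) = -48913 + (-15 + 207*145) = -48913 + (-15 + 30015) = -48913 + 30000 = -18913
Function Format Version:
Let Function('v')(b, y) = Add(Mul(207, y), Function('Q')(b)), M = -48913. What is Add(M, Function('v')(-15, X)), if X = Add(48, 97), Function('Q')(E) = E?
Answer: -18913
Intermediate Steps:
X = 145
Function('v')(b, y) = Add(b, Mul(207, y)) (Function('v')(b, y) = Add(Mul(207, y), b) = Add(b, Mul(207, y)))
Add(M, Function('v')(-15, X)) = Add(-48913, Add(-15, Mul(207, 145))) = Add(-48913, Add(-15, 30015)) = Add(-48913, 30000) = -18913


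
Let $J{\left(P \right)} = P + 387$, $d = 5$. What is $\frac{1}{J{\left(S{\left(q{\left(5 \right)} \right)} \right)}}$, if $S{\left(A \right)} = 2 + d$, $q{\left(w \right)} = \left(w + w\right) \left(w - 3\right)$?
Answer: $\frac{1}{394} \approx 0.0025381$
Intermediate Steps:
$q{\left(w \right)} = 2 w \left(-3 + w\right)$
$S{\left(A \right)} = 7$ ($S{\left(A \right)} = 2 + 5 = 7$)
$J{\left(P \right)} = 387 + P$
$\frac{1}{J{\left(S{\left(q{\left(5 \right)} \right)} \right)}} = \frac{1}{387 + 7} = \frac{1}{394}$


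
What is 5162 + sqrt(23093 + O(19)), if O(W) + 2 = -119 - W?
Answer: 5162 + sqrt(22953) ≈ 5313.5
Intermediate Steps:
O(W) = -121 - W (O(W) = -2 + (-119 - W) = -121 - W)
5162 + sqrt(23093 + O(19)) = 5162 + sqrt(23093 + (-121 - 1*19)) = 5162 + sqrt(23093 + (-121 - 19)) = 5162 + sqrt(23093 - 140) = 5162 + sqrt(22953)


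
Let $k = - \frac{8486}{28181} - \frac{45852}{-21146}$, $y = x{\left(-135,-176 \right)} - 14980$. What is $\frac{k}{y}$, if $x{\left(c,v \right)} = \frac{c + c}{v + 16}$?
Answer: $- \frac{8901682048}{71406459793589} \approx -0.00012466$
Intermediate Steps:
$x{\left(c,v \right)} = \frac{2 c}{16 + v}$
$y = - \frac{239653}{16}$ ($y = 2 \left(-135\right) \frac{1}{16 - 176} - 14980 = 2 \left(-135\right) \frac{1}{-160} - 14980 = 2 \left(-135\right) \left(- \frac{1}{160}\right) - 14980 = \frac{27}{16} - 14980 = - \frac{239653}{16} \approx -14978.0$)
$k = \frac{556355128}{297957713}$ ($k = \left(-8486\right) \frac{1}{28181} - - \frac{22926}{10573} = - \frac{8486}{28181} + \frac{22926}{10573} = \frac{556355128}{297957713} \approx 1.8672$)
$\frac{k}{y} = \frac{556355128}{297957713 \left(- \frac{239653}{16}\right)} = \frac{556355128}{297957713} \left(- \frac{16}{239653}\right) = - \frac{8901682048}{71406459793589}$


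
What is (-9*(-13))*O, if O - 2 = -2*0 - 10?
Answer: -936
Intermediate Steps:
O = -8 (O = 2 + (-2*0 - 10) = 2 + (0 - 10) = 2 - 10 = -8)
(-9*(-13))*O = -9*(-13)*(-8) = 117*(-8) = -936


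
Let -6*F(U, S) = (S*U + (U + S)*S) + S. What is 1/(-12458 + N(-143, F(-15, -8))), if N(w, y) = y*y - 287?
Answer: -9/92801 ≈ -9.6982e-5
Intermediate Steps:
F(U, S) = -S/6 - S*U/6 - S*(S + U)/6 (F(U, S) = -((S*U + (U + S)*S) + S)/6 = -((S*U + (S + U)*S) + S)/6 = -((S*U + S*(S + U)) + S)/6 = -(S + S*U + S*(S + U))/6 = -S/6 - S*U/6 - S*(S + U)/6)
N(w, y) = -287 + y² (N(w, y) = y² - 287 = -287 + y²)
1/(-12458 + N(-143, F(-15, -8))) = 1/(-12458 + (-287 + (-⅙*(-8)*(1 - 8 + 2*(-15)))²)) = 1/(-12458 + (-287 + (-⅙*(-8)*(1 - 8 - 30))²)) = 1/(-12458 + (-287 + (-⅙*(-8)*(-37))²)) = 1/(-12458 + (-287 + (-148/3)²)) = 1/(-12458 + (-287 + 21904/9)) = 1/(-12458 + 19321/9) = 1/(-92801/9) = -9/92801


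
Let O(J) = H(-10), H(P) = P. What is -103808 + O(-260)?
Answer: -103818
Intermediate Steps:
O(J) = -10
-103808 + O(-260) = -103808 - 10 = -103818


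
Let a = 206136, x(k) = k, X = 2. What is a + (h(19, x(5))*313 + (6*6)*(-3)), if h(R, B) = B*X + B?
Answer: 210723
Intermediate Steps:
h(R, B) = 3*B (h(R, B) = B*2 + B = 2*B + B = 3*B)
a + (h(19, x(5))*313 + (6*6)*(-3)) = 206136 + ((3*5)*313 + (6*6)*(-3)) = 206136 + (15*313 + 36*(-3)) = 206136 + (4695 - 108) = 206136 + 4587 = 210723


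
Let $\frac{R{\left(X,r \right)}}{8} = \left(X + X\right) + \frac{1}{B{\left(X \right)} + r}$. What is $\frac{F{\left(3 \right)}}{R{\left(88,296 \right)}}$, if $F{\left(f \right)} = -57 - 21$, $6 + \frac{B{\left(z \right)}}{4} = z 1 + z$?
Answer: $- \frac{3172}{57259} \approx -0.055397$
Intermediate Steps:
$B{\left(z \right)} = -24 + 8 z$ ($B{\left(z \right)} = -24 + 4 \left(z 1 + z\right) = -24 + 4 \left(z + z\right) = -24 + 4 \cdot 2 z = -24 + 8 z$)
$F{\left(f \right)} = -78$
$R{\left(X,r \right)} = \frac{8}{-24 + r + 8 X} + 16 X$ ($R{\left(X,r \right)} = 8 \left(\left(X + X\right) + \frac{1}{\left(-24 + 8 X\right) + r}\right) = 8 \left(2 X + \frac{1}{-24 + r + 8 X}\right) = 8 \left(\frac{1}{-24 + r + 8 X} + 2 X\right) = \frac{8}{-24 + r + 8 X} + 16 X$)
$\frac{F{\left(3 \right)}}{R{\left(88,296 \right)}} = - \frac{78}{8 \frac{1}{-24 + 296 + 8 \cdot 88} \left(1 + 2 \cdot 88 \cdot 296 + 16 \cdot 88 \left(-3 + 88\right)\right)} = - \frac{78}{8 \frac{1}{-24 + 296 + 704} \left(1 + 52096 + 16 \cdot 88 \cdot 85\right)} = - \frac{78}{8 \cdot \frac{1}{976} \left(1 + 52096 + 119680\right)} = - \frac{78}{8 \cdot \frac{1}{976} \cdot 171777} = - \frac{78}{\frac{171777}{122}} = \left(-78\right) \frac{122}{171777} = - \frac{3172}{57259}$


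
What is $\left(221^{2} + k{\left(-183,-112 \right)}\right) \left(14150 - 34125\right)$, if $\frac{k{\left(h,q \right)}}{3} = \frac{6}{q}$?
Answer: $- \frac{54633362825}{56} \approx -9.756 \cdot 10^{8}$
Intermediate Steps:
$k{\left(h,q \right)} = \frac{18}{q}$ ($k{\left(h,q \right)} = 3 \frac{6}{q} = \frac{18}{q}$)
$\left(221^{2} + k{\left(-183,-112 \right)}\right) \left(14150 - 34125\right) = \left(221^{2} + \frac{18}{-112}\right) \left(14150 - 34125\right) = \left(48841 + 18 \left(- \frac{1}{112}\right)\right) \left(-19975\right) = \left(48841 - \frac{9}{56}\right) \left(-19975\right) = \frac{2735087}{56} \left(-19975\right) = - \frac{54633362825}{56}$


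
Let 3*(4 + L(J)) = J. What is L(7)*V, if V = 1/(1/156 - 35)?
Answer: 260/5459 ≈ 0.047628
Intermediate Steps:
L(J) = -4 + J/3
V = -156/5459 (V = 1/(1/156 - 35) = 1/(-5459/156) = -156/5459 ≈ -0.028577)
L(7)*V = (-4 + (⅓)*7)*(-156/5459) = (-4 + 7/3)*(-156/5459) = -5/3*(-156/5459) = 260/5459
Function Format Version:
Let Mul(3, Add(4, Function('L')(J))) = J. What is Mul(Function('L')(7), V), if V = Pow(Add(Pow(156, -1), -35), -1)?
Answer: Rational(260, 5459) ≈ 0.047628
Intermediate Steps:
Function('L')(J) = Add(-4, Mul(Rational(1, 3), J))
V = Rational(-156, 5459) (V = Pow(Add(Rational(1, 156), -35), -1) = Pow(Rational(-5459, 156), -1) = Rational(-156, 5459) ≈ -0.028577)
Mul(Function('L')(7), V) = Mul(Add(-4, Mul(Rational(1, 3), 7)), Rational(-156, 5459)) = Mul(Add(-4, Rational(7, 3)), Rational(-156, 5459)) = Mul(Rational(-5, 3), Rational(-156, 5459)) = Rational(260, 5459)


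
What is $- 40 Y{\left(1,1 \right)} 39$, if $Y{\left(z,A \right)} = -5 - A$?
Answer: $9360$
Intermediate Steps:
$- 40 Y{\left(1,1 \right)} 39 = - 40 \left(-5 - 1\right) 39 = \left(-40\right) \left(-6\right) 39 = 240 \cdot 39 = 9360$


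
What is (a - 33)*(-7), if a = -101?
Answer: 938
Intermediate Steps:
(a - 33)*(-7) = (-101 - 33)*(-7) = -134*(-7) = 938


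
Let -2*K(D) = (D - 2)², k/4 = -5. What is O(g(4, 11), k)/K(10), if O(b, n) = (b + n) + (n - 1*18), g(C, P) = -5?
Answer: 63/32 ≈ 1.9688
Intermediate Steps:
k = -20 (k = 4*(-5) = -20)
K(D) = -(-2 + D)²/2 (K(D) = -(D - 2)²/2 = -(-2 + D)²/2)
O(b, n) = -18 + b + 2*n (O(b, n) = (b + n) + (n - 18) = (b + n) + (-18 + n) = -18 + b + 2*n)
O(g(4, 11), k)/K(10) = (-18 - 5 + 2*(-20))/((-(-2 + 10)²/2)) = (-18 - 5 - 40)/((-½*8²)) = -63/((-½*64)) = -63/(-32) = -63*(-1/32) = 63/32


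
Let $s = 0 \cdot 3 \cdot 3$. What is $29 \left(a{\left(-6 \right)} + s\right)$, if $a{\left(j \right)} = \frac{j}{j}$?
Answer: $29$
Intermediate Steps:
$a{\left(j \right)} = 1$
$s = 0$ ($s = 0 \cdot 3 = 0$)
$29 \left(a{\left(-6 \right)} + s\right) = 29 \left(1 + 0\right) = 29 \cdot 1 = 29$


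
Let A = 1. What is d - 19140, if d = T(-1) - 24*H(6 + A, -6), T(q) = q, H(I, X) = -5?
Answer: -19021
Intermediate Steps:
d = 119 (d = -1 - 24*(-5) = -1 + 120 = 119)
d - 19140 = 119 - 19140 = -19021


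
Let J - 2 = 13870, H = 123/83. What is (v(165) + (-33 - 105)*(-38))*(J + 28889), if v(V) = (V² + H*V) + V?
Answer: 116691219837/83 ≈ 1.4059e+9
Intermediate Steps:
H = 123/83 (H = 123*(1/83) = 123/83 ≈ 1.4819)
J = 13872 (J = 2 + 13870 = 13872)
v(V) = V² + 206*V/83 (v(V) = (V² + 123*V/83) + V = V² + 206*V/83)
(v(165) + (-33 - 105)*(-38))*(J + 28889) = ((1/83)*165*(206 + 83*165) + (-33 - 105)*(-38))*(13872 + 28889) = ((1/83)*165*(206 + 13695) - 138*(-38))*42761 = ((1/83)*165*13901 + 5244)*42761 = (2293665/83 + 5244)*42761 = (2728917/83)*42761 = 116691219837/83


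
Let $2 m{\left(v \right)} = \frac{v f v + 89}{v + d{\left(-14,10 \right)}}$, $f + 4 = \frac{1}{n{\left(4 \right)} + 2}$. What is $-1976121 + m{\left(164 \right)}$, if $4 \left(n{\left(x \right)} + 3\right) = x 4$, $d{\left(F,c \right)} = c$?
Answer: $- \frac{2063365913}{1044} \approx -1.9764 \cdot 10^{6}$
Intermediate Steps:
$n{\left(x \right)} = -3 + x$ ($n{\left(x \right)} = -3 + \frac{x 4}{4} = -3 + \frac{4 x}{4} = -3 + x$)
$f = - \frac{11}{3}$ ($f = -4 + \frac{1}{\left(-3 + 4\right) + 2} = -4 + \frac{1}{1 + 2} = -4 + \frac{1}{3} = - \frac{11}{3} \approx -3.6667$)
$m{\left(v \right)} = \frac{89 - \frac{11 v^{2}}{3}}{2 \left(10 + v\right)}$ ($m{\left(v \right)} = \frac{\left(v \left(- \frac{11}{3}\right) v + 89\right) \frac{1}{v + 10}}{2} = \frac{\left(- \frac{11 v}{3} v + 89\right) \frac{1}{10 + v}}{2} = \frac{\left(- \frac{11 v^{2}}{3} + 89\right) \frac{1}{10 + v}}{2} = \frac{\left(89 - \frac{11 v^{2}}{3}\right) \frac{1}{10 + v}}{2} = \frac{\frac{1}{10 + v} \left(89 - \frac{11 v^{2}}{3}\right)}{2} = \frac{89 - \frac{11 v^{2}}{3}}{2 \left(10 + v\right)}$)
$-1976121 + m{\left(164 \right)} = -1976121 + \frac{267 - 11 \cdot 164^{2}}{6 \left(10 + 164\right)} = -1976121 + \frac{267 - 295856}{6 \cdot 174} = -1976121 + \frac{1}{6} \cdot \frac{1}{174} \left(267 - 295856\right) = -1976121 + \frac{1}{6} \cdot \frac{1}{174} \left(-295589\right) = -1976121 - \frac{295589}{1044} = - \frac{2063365913}{1044}$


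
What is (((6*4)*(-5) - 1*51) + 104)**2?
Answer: 4489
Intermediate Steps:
(((6*4)*(-5) - 1*51) + 104)**2 = ((24*(-5) - 51) + 104)**2 = ((-120 - 51) + 104)**2 = (-171 + 104)**2 = (-67)**2 = 4489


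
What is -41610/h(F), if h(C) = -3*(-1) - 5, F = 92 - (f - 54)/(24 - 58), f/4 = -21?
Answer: 20805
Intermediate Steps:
f = -84 (f = 4*(-21) = -84)
F = 1495/17 (F = 92 - (-84 - 54)/(24 - 58) = 92 - (-138)/(-34) = 92 - (-138)*(-1)/34 = 92 - 1*69/17 = 92 - 69/17 = 1495/17 ≈ 87.941)
h(C) = -2 (h(C) = 3 - 5 = -2)
-41610/h(F) = -41610/(-2) = -41610*(-1/2) = 20805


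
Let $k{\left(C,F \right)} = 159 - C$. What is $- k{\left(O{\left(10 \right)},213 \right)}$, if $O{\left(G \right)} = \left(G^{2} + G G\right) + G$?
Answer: $51$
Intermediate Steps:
$O{\left(G \right)} = G + 2 G^{2}$ ($O{\left(G \right)} = \left(G^{2} + G^{2}\right) + G = 2 G^{2} + G = G + 2 G^{2}$)
$- k{\left(O{\left(10 \right)},213 \right)} = - (159 - 10 \left(1 + 2 \cdot 10\right)) = - (159 - 10 \left(1 + 20\right)) = - (159 - 10 \cdot 21) = - (159 - 210) = \left(-1\right) \left(-51\right) = 51$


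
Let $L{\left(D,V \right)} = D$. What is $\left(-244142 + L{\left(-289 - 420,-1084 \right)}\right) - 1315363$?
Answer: $-1560214$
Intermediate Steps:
$\left(-244142 + L{\left(-289 - 420,-1084 \right)}\right) - 1315363 = \left(-244142 - 709\right) - 1315363 = -244851 - 1315363 = -1560214$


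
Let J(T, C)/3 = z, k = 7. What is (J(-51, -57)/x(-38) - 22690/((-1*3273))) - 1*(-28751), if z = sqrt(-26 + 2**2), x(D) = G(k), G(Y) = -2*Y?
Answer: 94124713/3273 - 3*I*sqrt(22)/14 ≈ 28758.0 - 1.0051*I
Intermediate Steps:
x(D) = -14 (x(D) = -2*7 = -14)
z = I*sqrt(22) (z = sqrt(-26 + 4) = sqrt(-22) = I*sqrt(22) ≈ 4.6904*I)
J(T, C) = 3*I*sqrt(22) (J(T, C) = 3*(I*sqrt(22)) = 3*I*sqrt(22))
(J(-51, -57)/x(-38) - 22690/((-1*3273))) - 1*(-28751) = ((3*I*sqrt(22))/(-14) - 22690/((-1*3273))) - 1*(-28751) = ((3*I*sqrt(22))*(-1/14) - 22690/(-3273)) + 28751 = (-3*I*sqrt(22)/14 - 22690*(-1/3273)) + 28751 = (-3*I*sqrt(22)/14 + 22690/3273) + 28751 = (22690/3273 - 3*I*sqrt(22)/14) + 28751 = 94124713/3273 - 3*I*sqrt(22)/14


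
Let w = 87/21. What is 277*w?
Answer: 8033/7 ≈ 1147.6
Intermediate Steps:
w = 29/7 (w = 87*(1/21) = 29/7 ≈ 4.1429)
277*w = 277*(29/7) = 8033/7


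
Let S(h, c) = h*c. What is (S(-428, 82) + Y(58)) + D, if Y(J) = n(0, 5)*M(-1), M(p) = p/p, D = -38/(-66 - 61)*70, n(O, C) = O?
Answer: -4454532/127 ≈ -35075.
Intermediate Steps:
D = 2660/127 (D = -38/(-127)*70 = -38*(-1/127)*70 = (38/127)*70 = 2660/127 ≈ 20.945)
M(p) = 1
Y(J) = 0 (Y(J) = 0*1 = 0)
S(h, c) = c*h
(S(-428, 82) + Y(58)) + D = (82*(-428) + 0) + 2660/127 = (-35096 + 0) + 2660/127 = -35096 + 2660/127 = -4454532/127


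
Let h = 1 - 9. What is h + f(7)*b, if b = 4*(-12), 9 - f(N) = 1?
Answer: -392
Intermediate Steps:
f(N) = 8 (f(N) = 9 - 1*1 = 9 - 1 = 8)
h = -8
b = -48
h + f(7)*b = -8 + 8*(-48) = -8 - 384 = -392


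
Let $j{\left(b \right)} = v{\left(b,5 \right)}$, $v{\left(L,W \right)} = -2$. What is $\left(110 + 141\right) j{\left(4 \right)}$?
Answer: $-502$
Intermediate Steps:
$j{\left(b \right)} = -2$
$\left(110 + 141\right) j{\left(4 \right)} = \left(110 + 141\right) \left(-2\right) = 251 \left(-2\right) = -502$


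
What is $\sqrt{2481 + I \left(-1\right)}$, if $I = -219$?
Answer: $30 \sqrt{3} \approx 51.962$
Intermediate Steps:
$\sqrt{2481 + I \left(-1\right)} = \sqrt{2481 - -219} = \sqrt{2481 + 219} = \sqrt{2700} = 30 \sqrt{3}$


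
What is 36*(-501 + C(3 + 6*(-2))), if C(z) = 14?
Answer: -17532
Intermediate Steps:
36*(-501 + C(3 + 6*(-2))) = 36*(-501 + 14) = 36*(-487) = -17532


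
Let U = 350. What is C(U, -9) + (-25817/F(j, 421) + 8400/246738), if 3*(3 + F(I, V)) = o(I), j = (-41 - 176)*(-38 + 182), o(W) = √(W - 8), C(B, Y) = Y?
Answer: 17110985998/1288671451 + 154902*I*√7814/31337 ≈ 13.278 + 436.95*I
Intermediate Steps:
o(W) = √(-8 + W)
j = -31248 (j = -217*144 = -31248)
F(I, V) = -3 + √(-8 + I)/3
C(U, -9) + (-25817/F(j, 421) + 8400/246738) = -9 + (-25817/(-3 + √(-8 - 31248)/3) + 8400/246738) = -9 + (-25817/(-3 + √(-31256)/3) + 8400*(1/246738)) = -9 + (-25817/(-3 + (2*I*√7814)/3) + 1400/41123) = -9 + (-25817/(-3 + 2*I*√7814/3) + 1400/41123) = -9 + (1400/41123 - 25817/(-3 + 2*I*√7814/3)) = -368707/41123 - 25817/(-3 + 2*I*√7814/3)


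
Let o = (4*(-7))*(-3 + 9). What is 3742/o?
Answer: -1871/84 ≈ -22.274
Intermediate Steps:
o = -168 (o = -28*6 = -168)
3742/o = 3742/(-168) = 3742*(-1/168) = -1871/84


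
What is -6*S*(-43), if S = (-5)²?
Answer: 6450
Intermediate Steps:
S = 25
-6*S*(-43) = -6*25*(-43) = -150*(-43) = 6450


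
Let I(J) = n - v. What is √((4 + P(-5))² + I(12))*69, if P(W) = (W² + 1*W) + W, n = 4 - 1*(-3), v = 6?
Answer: 69*√362 ≈ 1312.8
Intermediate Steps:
n = 7 (n = 4 + 3 = 7)
P(W) = W² + 2*W (P(W) = (W² + W) + W = (W + W²) + W = W² + 2*W)
I(J) = 1 (I(J) = 7 - 1*6 = 7 - 6 = 1)
√((4 + P(-5))² + I(12))*69 = √((4 - 5*(2 - 5))² + 1)*69 = √((4 - 5*(-3))² + 1)*69 = √((4 + 15)² + 1)*69 = √(19² + 1)*69 = √(361 + 1)*69 = √362*69 = 69*√362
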